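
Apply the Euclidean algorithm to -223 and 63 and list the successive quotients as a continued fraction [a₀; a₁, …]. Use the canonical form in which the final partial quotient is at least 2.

[-4; 2, 5, 1, 4]

⌊-223/63⌋ = -4, remainder 29
⌊63/29⌋ = 2, remainder 5
⌊29/5⌋ = 5, remainder 4
⌊5/4⌋ = 1, remainder 1
⌊4/1⌋ = 4, remainder 0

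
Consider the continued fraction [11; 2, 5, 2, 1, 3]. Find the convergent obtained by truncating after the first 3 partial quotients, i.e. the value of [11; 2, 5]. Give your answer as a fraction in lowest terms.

126/11

Start with 5.
2 + 1/(5/1) = 2 + 1/5 = 11/5
11 + 1/(11/5) = 11 + 5/11 = 126/11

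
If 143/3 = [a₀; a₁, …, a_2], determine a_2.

143 ÷ 3 → quotient 47, remainder 2
3 ÷ 2 → quotient 1, remainder 1
2 ÷ 1 → quotient 2, remainder 0

2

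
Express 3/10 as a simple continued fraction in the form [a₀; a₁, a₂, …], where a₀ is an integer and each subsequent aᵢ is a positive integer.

⌊3/10⌋ = 0, remainder 3
⌊10/3⌋ = 3, remainder 1
⌊3/1⌋ = 3, remainder 0

[0; 3, 3]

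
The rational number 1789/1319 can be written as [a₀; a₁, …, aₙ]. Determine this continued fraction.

1789 ÷ 1319 → quotient 1, remainder 470
1319 ÷ 470 → quotient 2, remainder 379
470 ÷ 379 → quotient 1, remainder 91
379 ÷ 91 → quotient 4, remainder 15
91 ÷ 15 → quotient 6, remainder 1
15 ÷ 1 → quotient 15, remainder 0

[1; 2, 1, 4, 6, 15]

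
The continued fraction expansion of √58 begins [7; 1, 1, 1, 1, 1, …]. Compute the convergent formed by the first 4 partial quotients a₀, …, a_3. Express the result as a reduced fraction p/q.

Collapse the nested fraction from the inside out:
Start with 1.
1 + 1/(1/1) = 1 + 1/1 = 2/1
1 + 1/(2/1) = 1 + 1/2 = 3/2
7 + 1/(3/2) = 7 + 2/3 = 23/3

23/3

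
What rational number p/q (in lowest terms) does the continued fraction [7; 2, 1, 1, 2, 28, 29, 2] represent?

160967/21797

Start with 2.
29 + 1/(2/1) = 29 + 1/2 = 59/2
28 + 1/(59/2) = 28 + 2/59 = 1654/59
2 + 1/(1654/59) = 2 + 59/1654 = 3367/1654
1 + 1/(3367/1654) = 1 + 1654/3367 = 5021/3367
1 + 1/(5021/3367) = 1 + 3367/5021 = 8388/5021
2 + 1/(8388/5021) = 2 + 5021/8388 = 21797/8388
7 + 1/(21797/8388) = 7 + 8388/21797 = 160967/21797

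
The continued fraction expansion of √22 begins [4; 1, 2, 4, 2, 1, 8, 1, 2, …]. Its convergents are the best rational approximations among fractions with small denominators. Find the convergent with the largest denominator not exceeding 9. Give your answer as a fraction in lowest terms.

14/3

a_0 = 4: 4/1  (≤ bound)
a_1 = 1: 5/1  (≤ bound)
a_2 = 2: 14/3  (≤ bound)
a_3 = 4: 61/13  (> 9, stop)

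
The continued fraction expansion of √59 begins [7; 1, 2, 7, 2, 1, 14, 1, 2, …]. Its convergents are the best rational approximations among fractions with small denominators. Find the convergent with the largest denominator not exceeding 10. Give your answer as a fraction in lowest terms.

List convergents until the denominator exceeds the bound:
a_0 = 7: 7/1  (≤ bound)
a_1 = 1: 8/1  (≤ bound)
a_2 = 2: 23/3  (≤ bound)
a_3 = 7: 169/22  (> 10, stop)

23/3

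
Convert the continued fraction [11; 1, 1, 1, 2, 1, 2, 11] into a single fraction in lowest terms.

Compute successive convergents:
a_0 = 11: 11/1
a_1 = 1: 12/1
a_2 = 1: 23/2
a_3 = 1: 35/3
a_4 = 2: 93/8
a_5 = 1: 128/11
a_6 = 2: 349/30
a_7 = 11: 3967/341

3967/341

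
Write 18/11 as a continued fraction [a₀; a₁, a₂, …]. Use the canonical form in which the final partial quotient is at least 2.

[1; 1, 1, 1, 3]

Repeatedly divide and take the remainder:
⌊18/11⌋ = 1, remainder 7
⌊11/7⌋ = 1, remainder 4
⌊7/4⌋ = 1, remainder 3
⌊4/3⌋ = 1, remainder 1
⌊3/1⌋ = 3, remainder 0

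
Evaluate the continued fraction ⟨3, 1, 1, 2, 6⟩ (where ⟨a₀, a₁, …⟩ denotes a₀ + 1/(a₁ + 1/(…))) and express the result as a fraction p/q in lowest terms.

115/32

Start with 6.
2 + 1/(6/1) = 2 + 1/6 = 13/6
1 + 1/(13/6) = 1 + 6/13 = 19/13
1 + 1/(19/13) = 1 + 13/19 = 32/19
3 + 1/(32/19) = 3 + 19/32 = 115/32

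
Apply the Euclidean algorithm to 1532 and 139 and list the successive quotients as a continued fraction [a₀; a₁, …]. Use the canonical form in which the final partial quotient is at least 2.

[11; 46, 3]

1532 = 11·139 + 3, so a_0 = 11
139 = 46·3 + 1, so a_1 = 46
3 = 3·1 + 0, so a_2 = 3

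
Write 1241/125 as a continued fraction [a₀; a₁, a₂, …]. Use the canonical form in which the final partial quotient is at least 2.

[9; 1, 12, 1, 8]

1241 = 9·125 + 116, so a_0 = 9
125 = 1·116 + 9, so a_1 = 1
116 = 12·9 + 8, so a_2 = 12
9 = 1·8 + 1, so a_3 = 1
8 = 8·1 + 0, so a_4 = 8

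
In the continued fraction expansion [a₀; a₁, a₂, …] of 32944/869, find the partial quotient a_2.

10

Apply division with remainder until the remainder is 0:
32944 = 37·869 + 791, so a_0 = 37
869 = 1·791 + 78, so a_1 = 1
791 = 10·78 + 11, so a_2 = 10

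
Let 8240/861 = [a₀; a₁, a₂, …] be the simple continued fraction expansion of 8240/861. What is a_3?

Run the Euclidean algorithm, recording each quotient:
8240 ÷ 861 → quotient 9, remainder 491
861 ÷ 491 → quotient 1, remainder 370
491 ÷ 370 → quotient 1, remainder 121
370 ÷ 121 → quotient 3, remainder 7

3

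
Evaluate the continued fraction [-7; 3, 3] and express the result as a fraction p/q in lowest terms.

-67/10

Work from the innermost term outward:
Start with 3.
3 + 1/(3/1) = 3 + 1/3 = 10/3
-7 + 1/(10/3) = -7 + 3/10 = -67/10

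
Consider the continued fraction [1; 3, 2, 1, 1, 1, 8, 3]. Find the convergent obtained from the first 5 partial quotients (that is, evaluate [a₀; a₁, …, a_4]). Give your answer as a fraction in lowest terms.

22/17

Compute successive convergents:
a_0 = 1: 1/1
a_1 = 3: 4/3
a_2 = 2: 9/7
a_3 = 1: 13/10
a_4 = 1: 22/17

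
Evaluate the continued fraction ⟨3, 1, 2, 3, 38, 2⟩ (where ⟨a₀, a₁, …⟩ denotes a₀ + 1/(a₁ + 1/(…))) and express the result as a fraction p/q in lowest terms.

a_0 = 3: 3/1
a_1 = 1: 4/1
a_2 = 2: 11/3
a_3 = 3: 37/10
a_4 = 38: 1417/383
a_5 = 2: 2871/776

2871/776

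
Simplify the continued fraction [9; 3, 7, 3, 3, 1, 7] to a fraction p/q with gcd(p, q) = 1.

Start with 7.
1 + 1/(7/1) = 1 + 1/7 = 8/7
3 + 1/(8/7) = 3 + 7/8 = 31/8
3 + 1/(31/8) = 3 + 8/31 = 101/31
7 + 1/(101/31) = 7 + 31/101 = 738/101
3 + 1/(738/101) = 3 + 101/738 = 2315/738
9 + 1/(2315/738) = 9 + 738/2315 = 21573/2315

21573/2315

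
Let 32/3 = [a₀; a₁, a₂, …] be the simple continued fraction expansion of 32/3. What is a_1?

32 ÷ 3 → quotient 10, remainder 2
3 ÷ 2 → quotient 1, remainder 1

1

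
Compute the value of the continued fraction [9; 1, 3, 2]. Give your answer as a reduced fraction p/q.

88/9

a_0 = 9: 9/1
a_1 = 1: 10/1
a_2 = 3: 39/4
a_3 = 2: 88/9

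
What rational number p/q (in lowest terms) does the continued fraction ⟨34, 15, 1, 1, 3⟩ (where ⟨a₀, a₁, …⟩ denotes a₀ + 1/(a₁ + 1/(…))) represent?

Starting at the tail and folding back:
Start with 3.
1 + 1/(3/1) = 1 + 1/3 = 4/3
1 + 1/(4/3) = 1 + 3/4 = 7/4
15 + 1/(7/4) = 15 + 4/7 = 109/7
34 + 1/(109/7) = 34 + 7/109 = 3713/109

3713/109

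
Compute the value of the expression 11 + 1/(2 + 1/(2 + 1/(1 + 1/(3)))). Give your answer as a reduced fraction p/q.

Compute successive convergents:
a_0 = 11: 11/1
a_1 = 2: 23/2
a_2 = 2: 57/5
a_3 = 1: 80/7
a_4 = 3: 297/26

297/26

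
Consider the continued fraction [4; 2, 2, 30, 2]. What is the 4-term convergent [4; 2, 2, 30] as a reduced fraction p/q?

669/152

Use the convergent recurrence hₖ = aₖ·hₖ₋₁ + hₖ₋₂ (and likewise for the denominators kₖ):
a_0 = 4: 4/1
a_1 = 2: 9/2
a_2 = 2: 22/5
a_3 = 30: 669/152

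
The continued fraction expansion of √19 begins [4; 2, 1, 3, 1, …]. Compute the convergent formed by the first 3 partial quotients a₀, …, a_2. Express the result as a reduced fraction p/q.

13/3

Start with 1.
2 + 1/(1/1) = 2 + 1/1 = 3/1
4 + 1/(3/1) = 4 + 1/3 = 13/3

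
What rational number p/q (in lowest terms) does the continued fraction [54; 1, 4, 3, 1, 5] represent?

6632/121

Compute successive convergents:
a_0 = 54: 54/1
a_1 = 1: 55/1
a_2 = 4: 274/5
a_3 = 3: 877/16
a_4 = 1: 1151/21
a_5 = 5: 6632/121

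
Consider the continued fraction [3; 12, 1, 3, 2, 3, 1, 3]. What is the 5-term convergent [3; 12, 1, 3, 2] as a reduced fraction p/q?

354/115

Start with 2.
3 + 1/(2/1) = 3 + 1/2 = 7/2
1 + 1/(7/2) = 1 + 2/7 = 9/7
12 + 1/(9/7) = 12 + 7/9 = 115/9
3 + 1/(115/9) = 3 + 9/115 = 354/115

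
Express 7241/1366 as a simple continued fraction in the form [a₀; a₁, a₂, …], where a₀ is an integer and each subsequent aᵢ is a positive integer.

[5; 3, 3, 11, 12]

7241 = 5·1366 + 411, so a_0 = 5
1366 = 3·411 + 133, so a_1 = 3
411 = 3·133 + 12, so a_2 = 3
133 = 11·12 + 1, so a_3 = 11
12 = 12·1 + 0, so a_4 = 12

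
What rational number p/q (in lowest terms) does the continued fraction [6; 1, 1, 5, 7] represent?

517/79

Start with 7.
5 + 1/(7/1) = 5 + 1/7 = 36/7
1 + 1/(36/7) = 1 + 7/36 = 43/36
1 + 1/(43/36) = 1 + 36/43 = 79/43
6 + 1/(79/43) = 6 + 43/79 = 517/79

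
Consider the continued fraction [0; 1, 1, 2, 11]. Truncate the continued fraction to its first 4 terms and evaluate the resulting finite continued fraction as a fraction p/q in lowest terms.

Start with 2.
1 + 1/(2/1) = 1 + 1/2 = 3/2
1 + 1/(3/2) = 1 + 2/3 = 5/3
0 + 1/(5/3) = 0 + 3/5 = 3/5

3/5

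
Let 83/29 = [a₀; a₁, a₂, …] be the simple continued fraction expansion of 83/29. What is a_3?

⌊83/29⌋ = 2, remainder 25
⌊29/25⌋ = 1, remainder 4
⌊25/4⌋ = 6, remainder 1
⌊4/1⌋ = 4, remainder 0

4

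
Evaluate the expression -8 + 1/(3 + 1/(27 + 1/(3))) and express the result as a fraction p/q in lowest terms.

-1910/249

Work from the innermost term outward:
Start with 3.
27 + 1/(3/1) = 27 + 1/3 = 82/3
3 + 1/(82/3) = 3 + 3/82 = 249/82
-8 + 1/(249/82) = -8 + 82/249 = -1910/249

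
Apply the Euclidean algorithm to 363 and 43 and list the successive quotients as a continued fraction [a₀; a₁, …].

Apply division with remainder until the remainder is 0:
363 ÷ 43 → quotient 8, remainder 19
43 ÷ 19 → quotient 2, remainder 5
19 ÷ 5 → quotient 3, remainder 4
5 ÷ 4 → quotient 1, remainder 1
4 ÷ 1 → quotient 4, remainder 0

[8; 2, 3, 1, 4]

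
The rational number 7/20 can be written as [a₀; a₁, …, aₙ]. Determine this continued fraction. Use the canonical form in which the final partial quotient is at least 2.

⌊7/20⌋ = 0, remainder 7
⌊20/7⌋ = 2, remainder 6
⌊7/6⌋ = 1, remainder 1
⌊6/1⌋ = 6, remainder 0

[0; 2, 1, 6]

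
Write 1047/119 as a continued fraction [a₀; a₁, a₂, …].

1047 = 8·119 + 95, so a_0 = 8
119 = 1·95 + 24, so a_1 = 1
95 = 3·24 + 23, so a_2 = 3
24 = 1·23 + 1, so a_3 = 1
23 = 23·1 + 0, so a_4 = 23

[8; 1, 3, 1, 23]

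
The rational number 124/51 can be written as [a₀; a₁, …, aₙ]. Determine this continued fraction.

[2; 2, 3, 7]

⌊124/51⌋ = 2, remainder 22
⌊51/22⌋ = 2, remainder 7
⌊22/7⌋ = 3, remainder 1
⌊7/1⌋ = 7, remainder 0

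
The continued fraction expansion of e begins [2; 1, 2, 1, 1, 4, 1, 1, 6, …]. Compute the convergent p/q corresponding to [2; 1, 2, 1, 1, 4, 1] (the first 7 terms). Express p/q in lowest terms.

Start with 1.
4 + 1/(1/1) = 4 + 1/1 = 5/1
1 + 1/(5/1) = 1 + 1/5 = 6/5
1 + 1/(6/5) = 1 + 5/6 = 11/6
2 + 1/(11/6) = 2 + 6/11 = 28/11
1 + 1/(28/11) = 1 + 11/28 = 39/28
2 + 1/(39/28) = 2 + 28/39 = 106/39

106/39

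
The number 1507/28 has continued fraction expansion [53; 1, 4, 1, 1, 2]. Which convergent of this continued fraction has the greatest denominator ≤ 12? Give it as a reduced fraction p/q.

a_0 = 53: 53/1  (≤ bound)
a_1 = 1: 54/1  (≤ bound)
a_2 = 4: 269/5  (≤ bound)
a_3 = 1: 323/6  (≤ bound)
a_4 = 1: 592/11  (≤ bound)
a_5 = 2: 1507/28  (> 12, stop)

592/11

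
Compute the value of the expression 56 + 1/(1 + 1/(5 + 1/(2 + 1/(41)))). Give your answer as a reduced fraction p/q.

30640/539

Start with 41.
2 + 1/(41/1) = 2 + 1/41 = 83/41
5 + 1/(83/41) = 5 + 41/83 = 456/83
1 + 1/(456/83) = 1 + 83/456 = 539/456
56 + 1/(539/456) = 56 + 456/539 = 30640/539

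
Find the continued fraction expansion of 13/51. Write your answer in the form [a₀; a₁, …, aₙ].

Run the Euclidean algorithm, recording each quotient:
⌊13/51⌋ = 0, remainder 13
⌊51/13⌋ = 3, remainder 12
⌊13/12⌋ = 1, remainder 1
⌊12/1⌋ = 12, remainder 0

[0; 3, 1, 12]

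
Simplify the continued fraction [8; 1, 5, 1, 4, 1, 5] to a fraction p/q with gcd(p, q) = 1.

2116/239

Build up convergents one term at a time:
a_0 = 8: 8/1
a_1 = 1: 9/1
a_2 = 5: 53/6
a_3 = 1: 62/7
a_4 = 4: 301/34
a_5 = 1: 363/41
a_6 = 5: 2116/239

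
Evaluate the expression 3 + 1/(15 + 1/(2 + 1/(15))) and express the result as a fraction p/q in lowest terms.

a_0 = 3: 3/1
a_1 = 15: 46/15
a_2 = 2: 95/31
a_3 = 15: 1471/480

1471/480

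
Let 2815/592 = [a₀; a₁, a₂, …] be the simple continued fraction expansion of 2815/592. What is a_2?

Repeatedly divide and take the remainder:
⌊2815/592⌋ = 4, remainder 447
⌊592/447⌋ = 1, remainder 145
⌊447/145⌋ = 3, remainder 12

3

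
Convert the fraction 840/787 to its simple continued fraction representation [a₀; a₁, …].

[1; 14, 1, 5, 1, 1, 1, 2]

840 = 1·787 + 53, so a_0 = 1
787 = 14·53 + 45, so a_1 = 14
53 = 1·45 + 8, so a_2 = 1
45 = 5·8 + 5, so a_3 = 5
8 = 1·5 + 3, so a_4 = 1
5 = 1·3 + 2, so a_5 = 1
3 = 1·2 + 1, so a_6 = 1
2 = 2·1 + 0, so a_7 = 2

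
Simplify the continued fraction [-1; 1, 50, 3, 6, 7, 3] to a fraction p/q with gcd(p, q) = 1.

Work from the innermost term outward:
Start with 3.
7 + 1/(3/1) = 7 + 1/3 = 22/3
6 + 1/(22/3) = 6 + 3/22 = 135/22
3 + 1/(135/22) = 3 + 22/135 = 427/135
50 + 1/(427/135) = 50 + 135/427 = 21485/427
1 + 1/(21485/427) = 1 + 427/21485 = 21912/21485
-1 + 1/(21912/21485) = -1 + 21485/21912 = -427/21912

-427/21912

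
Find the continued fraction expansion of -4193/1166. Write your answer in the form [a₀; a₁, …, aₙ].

Apply division with remainder until the remainder is 0:
-4193 = -4·1166 + 471, so a_0 = -4
1166 = 2·471 + 224, so a_1 = 2
471 = 2·224 + 23, so a_2 = 2
224 = 9·23 + 17, so a_3 = 9
23 = 1·17 + 6, so a_4 = 1
17 = 2·6 + 5, so a_5 = 2
6 = 1·5 + 1, so a_6 = 1
5 = 5·1 + 0, so a_7 = 5

[-4; 2, 2, 9, 1, 2, 1, 5]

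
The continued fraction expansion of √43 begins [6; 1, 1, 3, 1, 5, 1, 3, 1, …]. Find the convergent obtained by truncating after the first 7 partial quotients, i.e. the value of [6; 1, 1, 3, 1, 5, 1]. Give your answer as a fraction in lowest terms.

a_0 = 6: 6/1
a_1 = 1: 7/1
a_2 = 1: 13/2
a_3 = 3: 46/7
a_4 = 1: 59/9
a_5 = 5: 341/52
a_6 = 1: 400/61

400/61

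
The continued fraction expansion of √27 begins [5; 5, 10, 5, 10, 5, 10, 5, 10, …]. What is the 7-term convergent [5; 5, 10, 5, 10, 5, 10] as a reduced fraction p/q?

a_0 = 5: 5/1
a_1 = 5: 26/5
a_2 = 10: 265/51
a_3 = 5: 1351/260
a_4 = 10: 13775/2651
a_5 = 5: 70226/13515
a_6 = 10: 716035/137801

716035/137801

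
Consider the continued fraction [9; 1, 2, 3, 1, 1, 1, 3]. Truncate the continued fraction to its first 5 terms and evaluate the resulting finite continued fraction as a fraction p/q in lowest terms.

Starting at the tail and folding back:
Start with 1.
3 + 1/(1/1) = 3 + 1/1 = 4/1
2 + 1/(4/1) = 2 + 1/4 = 9/4
1 + 1/(9/4) = 1 + 4/9 = 13/9
9 + 1/(13/9) = 9 + 9/13 = 126/13

126/13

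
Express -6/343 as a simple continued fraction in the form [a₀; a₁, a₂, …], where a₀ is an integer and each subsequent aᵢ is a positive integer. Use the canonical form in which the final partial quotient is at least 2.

[-1; 1, 56, 6]

Repeatedly divide and take the remainder:
-6 ÷ 343 → quotient -1, remainder 337
343 ÷ 337 → quotient 1, remainder 6
337 ÷ 6 → quotient 56, remainder 1
6 ÷ 1 → quotient 6, remainder 0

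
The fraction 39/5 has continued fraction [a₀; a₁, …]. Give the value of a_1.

⌊39/5⌋ = 7, remainder 4
⌊5/4⌋ = 1, remainder 1

1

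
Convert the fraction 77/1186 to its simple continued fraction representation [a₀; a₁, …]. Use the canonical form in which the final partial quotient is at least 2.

77 = 0·1186 + 77, so a_0 = 0
1186 = 15·77 + 31, so a_1 = 15
77 = 2·31 + 15, so a_2 = 2
31 = 2·15 + 1, so a_3 = 2
15 = 15·1 + 0, so a_4 = 15

[0; 15, 2, 2, 15]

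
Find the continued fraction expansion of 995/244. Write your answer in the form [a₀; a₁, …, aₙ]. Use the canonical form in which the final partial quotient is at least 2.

[4; 12, 1, 5, 3]

Run the Euclidean algorithm, recording each quotient:
⌊995/244⌋ = 4, remainder 19
⌊244/19⌋ = 12, remainder 16
⌊19/16⌋ = 1, remainder 3
⌊16/3⌋ = 5, remainder 1
⌊3/1⌋ = 3, remainder 0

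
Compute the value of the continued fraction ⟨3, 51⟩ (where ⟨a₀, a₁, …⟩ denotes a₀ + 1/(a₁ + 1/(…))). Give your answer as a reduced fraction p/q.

154/51

Start with 51.
3 + 1/(51/1) = 3 + 1/51 = 154/51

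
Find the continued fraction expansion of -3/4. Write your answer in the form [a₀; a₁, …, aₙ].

[-1; 4]

-3 = -1·4 + 1, so a_0 = -1
4 = 4·1 + 0, so a_1 = 4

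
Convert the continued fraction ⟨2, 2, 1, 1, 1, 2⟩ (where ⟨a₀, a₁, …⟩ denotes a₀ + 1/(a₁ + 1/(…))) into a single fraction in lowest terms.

Start with 2.
1 + 1/(2/1) = 1 + 1/2 = 3/2
1 + 1/(3/2) = 1 + 2/3 = 5/3
1 + 1/(5/3) = 1 + 3/5 = 8/5
2 + 1/(8/5) = 2 + 5/8 = 21/8
2 + 1/(21/8) = 2 + 8/21 = 50/21

50/21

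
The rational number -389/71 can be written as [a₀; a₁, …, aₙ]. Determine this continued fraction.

Apply division with remainder until the remainder is 0:
-389 ÷ 71 → quotient -6, remainder 37
71 ÷ 37 → quotient 1, remainder 34
37 ÷ 34 → quotient 1, remainder 3
34 ÷ 3 → quotient 11, remainder 1
3 ÷ 1 → quotient 3, remainder 0

[-6; 1, 1, 11, 3]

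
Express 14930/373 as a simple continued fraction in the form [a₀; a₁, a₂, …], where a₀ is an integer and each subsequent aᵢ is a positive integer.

Repeatedly divide and take the remainder:
14930 = 40·373 + 10, so a_0 = 40
373 = 37·10 + 3, so a_1 = 37
10 = 3·3 + 1, so a_2 = 3
3 = 3·1 + 0, so a_3 = 3

[40; 37, 3, 3]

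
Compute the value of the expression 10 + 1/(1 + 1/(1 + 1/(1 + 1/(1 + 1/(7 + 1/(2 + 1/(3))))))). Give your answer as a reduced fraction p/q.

a_0 = 10: 10/1
a_1 = 1: 11/1
a_2 = 1: 21/2
a_3 = 1: 32/3
a_4 = 1: 53/5
a_5 = 7: 403/38
a_6 = 2: 859/81
a_7 = 3: 2980/281

2980/281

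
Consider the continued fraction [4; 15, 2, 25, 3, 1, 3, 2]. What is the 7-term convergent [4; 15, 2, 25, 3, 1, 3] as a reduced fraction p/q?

Start with 3.
1 + 1/(3/1) = 1 + 1/3 = 4/3
3 + 1/(4/3) = 3 + 3/4 = 15/4
25 + 1/(15/4) = 25 + 4/15 = 379/15
2 + 1/(379/15) = 2 + 15/379 = 773/379
15 + 1/(773/379) = 15 + 379/773 = 11974/773
4 + 1/(11974/773) = 4 + 773/11974 = 48669/11974

48669/11974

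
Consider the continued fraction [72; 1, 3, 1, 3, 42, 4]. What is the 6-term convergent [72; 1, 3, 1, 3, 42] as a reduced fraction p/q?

58450/803

a_0 = 72: 72/1
a_1 = 1: 73/1
a_2 = 3: 291/4
a_3 = 1: 364/5
a_4 = 3: 1383/19
a_5 = 42: 58450/803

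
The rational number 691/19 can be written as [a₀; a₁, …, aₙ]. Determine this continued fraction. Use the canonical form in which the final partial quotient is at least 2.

Run the Euclidean algorithm, recording each quotient:
⌊691/19⌋ = 36, remainder 7
⌊19/7⌋ = 2, remainder 5
⌊7/5⌋ = 1, remainder 2
⌊5/2⌋ = 2, remainder 1
⌊2/1⌋ = 2, remainder 0

[36; 2, 1, 2, 2]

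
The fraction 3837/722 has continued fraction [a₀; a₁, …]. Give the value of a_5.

6

⌊3837/722⌋ = 5, remainder 227
⌊722/227⌋ = 3, remainder 41
⌊227/41⌋ = 5, remainder 22
⌊41/22⌋ = 1, remainder 19
⌊22/19⌋ = 1, remainder 3
⌊19/3⌋ = 6, remainder 1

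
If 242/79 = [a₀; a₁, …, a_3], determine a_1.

15

Apply division with remainder until the remainder is 0:
242 ÷ 79 → quotient 3, remainder 5
79 ÷ 5 → quotient 15, remainder 4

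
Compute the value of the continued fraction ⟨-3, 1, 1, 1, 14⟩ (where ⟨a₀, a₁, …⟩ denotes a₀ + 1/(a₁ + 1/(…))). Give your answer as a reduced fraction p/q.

-103/44

Build up convergents one term at a time:
a_0 = -3: -3/1
a_1 = 1: -2/1
a_2 = 1: -5/2
a_3 = 1: -7/3
a_4 = 14: -103/44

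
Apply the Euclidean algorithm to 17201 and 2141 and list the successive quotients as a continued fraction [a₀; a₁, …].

⌊17201/2141⌋ = 8, remainder 73
⌊2141/73⌋ = 29, remainder 24
⌊73/24⌋ = 3, remainder 1
⌊24/1⌋ = 24, remainder 0

[8; 29, 3, 24]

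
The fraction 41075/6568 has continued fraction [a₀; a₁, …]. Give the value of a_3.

⌊41075/6568⌋ = 6, remainder 1667
⌊6568/1667⌋ = 3, remainder 1567
⌊1667/1567⌋ = 1, remainder 100
⌊1567/100⌋ = 15, remainder 67

15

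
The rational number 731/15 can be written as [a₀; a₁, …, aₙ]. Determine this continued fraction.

731 = 48·15 + 11, so a_0 = 48
15 = 1·11 + 4, so a_1 = 1
11 = 2·4 + 3, so a_2 = 2
4 = 1·3 + 1, so a_3 = 1
3 = 3·1 + 0, so a_4 = 3

[48; 1, 2, 1, 3]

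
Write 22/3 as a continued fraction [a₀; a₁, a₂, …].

[7; 3]

22 = 7·3 + 1, so a_0 = 7
3 = 3·1 + 0, so a_1 = 3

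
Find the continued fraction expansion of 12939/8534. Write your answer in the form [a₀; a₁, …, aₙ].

⌊12939/8534⌋ = 1, remainder 4405
⌊8534/4405⌋ = 1, remainder 4129
⌊4405/4129⌋ = 1, remainder 276
⌊4129/276⌋ = 14, remainder 265
⌊276/265⌋ = 1, remainder 11
⌊265/11⌋ = 24, remainder 1
⌊11/1⌋ = 11, remainder 0

[1; 1, 1, 14, 1, 24, 11]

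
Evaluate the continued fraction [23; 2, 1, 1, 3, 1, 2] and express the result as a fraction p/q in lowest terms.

1497/64

Collapse the nested fraction from the inside out:
Start with 2.
1 + 1/(2/1) = 1 + 1/2 = 3/2
3 + 1/(3/2) = 3 + 2/3 = 11/3
1 + 1/(11/3) = 1 + 3/11 = 14/11
1 + 1/(14/11) = 1 + 11/14 = 25/14
2 + 1/(25/14) = 2 + 14/25 = 64/25
23 + 1/(64/25) = 23 + 25/64 = 1497/64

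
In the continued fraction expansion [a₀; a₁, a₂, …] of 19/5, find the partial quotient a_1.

1

19 = 3·5 + 4, so a_0 = 3
5 = 1·4 + 1, so a_1 = 1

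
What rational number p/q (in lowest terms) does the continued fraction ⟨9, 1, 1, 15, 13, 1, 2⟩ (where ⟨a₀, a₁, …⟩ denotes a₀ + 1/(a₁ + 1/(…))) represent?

12152/1277

a_0 = 9: 9/1
a_1 = 1: 10/1
a_2 = 1: 19/2
a_3 = 15: 295/31
a_4 = 13: 3854/405
a_5 = 1: 4149/436
a_6 = 2: 12152/1277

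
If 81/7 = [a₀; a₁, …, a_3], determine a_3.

81 = 11·7 + 4, so a_0 = 11
7 = 1·4 + 3, so a_1 = 1
4 = 1·3 + 1, so a_2 = 1
3 = 3·1 + 0, so a_3 = 3

3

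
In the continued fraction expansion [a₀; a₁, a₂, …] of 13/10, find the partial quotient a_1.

3

Run the Euclidean algorithm, recording each quotient:
13 = 1·10 + 3, so a_0 = 1
10 = 3·3 + 1, so a_1 = 3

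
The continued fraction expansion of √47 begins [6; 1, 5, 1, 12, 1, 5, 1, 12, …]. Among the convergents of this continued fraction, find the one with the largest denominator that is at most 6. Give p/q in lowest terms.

List convergents until the denominator exceeds the bound:
a_0 = 6: 6/1  (≤ bound)
a_1 = 1: 7/1  (≤ bound)
a_2 = 5: 41/6  (≤ bound)
a_3 = 1: 48/7  (> 6, stop)

41/6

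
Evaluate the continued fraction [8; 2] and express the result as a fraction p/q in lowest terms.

17/2

Work from the innermost term outward:
Start with 2.
8 + 1/(2/1) = 8 + 1/2 = 17/2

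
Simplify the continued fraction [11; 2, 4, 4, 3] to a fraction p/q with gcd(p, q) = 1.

1408/123

a_0 = 11: 11/1
a_1 = 2: 23/2
a_2 = 4: 103/9
a_3 = 4: 435/38
a_4 = 3: 1408/123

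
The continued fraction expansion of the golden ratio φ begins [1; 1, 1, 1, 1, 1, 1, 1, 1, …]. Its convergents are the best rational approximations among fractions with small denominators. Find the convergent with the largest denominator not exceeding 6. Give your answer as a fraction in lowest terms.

a_0 = 1: 1/1  (≤ bound)
a_1 = 1: 2/1  (≤ bound)
a_2 = 1: 3/2  (≤ bound)
a_3 = 1: 5/3  (≤ bound)
a_4 = 1: 8/5  (≤ bound)
a_5 = 1: 13/8  (> 6, stop)

8/5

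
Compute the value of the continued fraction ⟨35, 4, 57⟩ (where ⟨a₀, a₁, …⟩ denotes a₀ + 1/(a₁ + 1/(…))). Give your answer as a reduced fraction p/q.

Use the convergent recurrence hₖ = aₖ·hₖ₋₁ + hₖ₋₂ (and likewise for the denominators kₖ):
a_0 = 35: 35/1
a_1 = 4: 141/4
a_2 = 57: 8072/229

8072/229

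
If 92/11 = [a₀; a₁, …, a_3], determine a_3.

92 ÷ 11 → quotient 8, remainder 4
11 ÷ 4 → quotient 2, remainder 3
4 ÷ 3 → quotient 1, remainder 1
3 ÷ 1 → quotient 3, remainder 0

3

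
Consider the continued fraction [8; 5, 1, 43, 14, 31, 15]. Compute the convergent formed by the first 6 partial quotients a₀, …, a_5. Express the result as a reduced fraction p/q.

a_0 = 8: 8/1
a_1 = 5: 41/5
a_2 = 1: 49/6
a_3 = 43: 2148/263
a_4 = 14: 30121/3688
a_5 = 31: 935899/114591

935899/114591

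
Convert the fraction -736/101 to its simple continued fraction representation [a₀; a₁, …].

Apply division with remainder until the remainder is 0:
-736 = -8·101 + 72, so a_0 = -8
101 = 1·72 + 29, so a_1 = 1
72 = 2·29 + 14, so a_2 = 2
29 = 2·14 + 1, so a_3 = 2
14 = 14·1 + 0, so a_4 = 14

[-8; 1, 2, 2, 14]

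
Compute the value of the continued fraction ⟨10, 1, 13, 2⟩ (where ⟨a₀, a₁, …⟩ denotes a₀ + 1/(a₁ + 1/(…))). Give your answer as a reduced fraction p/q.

317/29

Start with 2.
13 + 1/(2/1) = 13 + 1/2 = 27/2
1 + 1/(27/2) = 1 + 2/27 = 29/27
10 + 1/(29/27) = 10 + 27/29 = 317/29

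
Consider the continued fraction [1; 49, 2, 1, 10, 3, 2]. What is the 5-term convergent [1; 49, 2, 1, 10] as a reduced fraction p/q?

Starting at the tail and folding back:
Start with 10.
1 + 1/(10/1) = 1 + 1/10 = 11/10
2 + 1/(11/10) = 2 + 10/11 = 32/11
49 + 1/(32/11) = 49 + 11/32 = 1579/32
1 + 1/(1579/32) = 1 + 32/1579 = 1611/1579

1611/1579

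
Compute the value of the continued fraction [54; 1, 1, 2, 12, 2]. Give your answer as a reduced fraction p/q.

Start with 2.
12 + 1/(2/1) = 12 + 1/2 = 25/2
2 + 1/(25/2) = 2 + 2/25 = 52/25
1 + 1/(52/25) = 1 + 25/52 = 77/52
1 + 1/(77/52) = 1 + 52/77 = 129/77
54 + 1/(129/77) = 54 + 77/129 = 7043/129

7043/129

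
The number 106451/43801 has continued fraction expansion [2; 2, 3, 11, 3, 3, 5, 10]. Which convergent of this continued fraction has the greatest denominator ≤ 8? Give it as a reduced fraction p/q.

17/7

a_0 = 2: 2/1  (≤ bound)
a_1 = 2: 5/2  (≤ bound)
a_2 = 3: 17/7  (≤ bound)
a_3 = 11: 192/79  (> 8, stop)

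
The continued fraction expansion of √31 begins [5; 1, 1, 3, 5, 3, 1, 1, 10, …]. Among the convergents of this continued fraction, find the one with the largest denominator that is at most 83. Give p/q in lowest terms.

206/37

List convergents until the denominator exceeds the bound:
a_0 = 5: 5/1  (≤ bound)
a_1 = 1: 6/1  (≤ bound)
a_2 = 1: 11/2  (≤ bound)
a_3 = 3: 39/7  (≤ bound)
a_4 = 5: 206/37  (≤ bound)
a_5 = 3: 657/118  (> 83, stop)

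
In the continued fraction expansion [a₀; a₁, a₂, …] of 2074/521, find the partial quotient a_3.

10

Apply division with remainder until the remainder is 0:
2074 ÷ 521 → quotient 3, remainder 511
521 ÷ 511 → quotient 1, remainder 10
511 ÷ 10 → quotient 51, remainder 1
10 ÷ 1 → quotient 10, remainder 0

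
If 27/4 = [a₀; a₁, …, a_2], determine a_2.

3

Repeatedly divide and take the remainder:
27 ÷ 4 → quotient 6, remainder 3
4 ÷ 3 → quotient 1, remainder 1
3 ÷ 1 → quotient 3, remainder 0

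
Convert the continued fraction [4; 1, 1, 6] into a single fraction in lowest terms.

59/13

Start with 6.
1 + 1/(6/1) = 1 + 1/6 = 7/6
1 + 1/(7/6) = 1 + 6/7 = 13/7
4 + 1/(13/7) = 4 + 7/13 = 59/13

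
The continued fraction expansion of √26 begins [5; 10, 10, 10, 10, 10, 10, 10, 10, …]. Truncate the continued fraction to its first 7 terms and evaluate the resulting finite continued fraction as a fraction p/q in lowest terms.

a_0 = 5: 5/1
a_1 = 10: 51/10
a_2 = 10: 515/101
a_3 = 10: 5201/1020
a_4 = 10: 52525/10301
a_5 = 10: 530451/104030
a_6 = 10: 5357035/1050601

5357035/1050601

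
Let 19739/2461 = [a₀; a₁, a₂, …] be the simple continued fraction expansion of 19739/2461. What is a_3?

1

Apply division with remainder until the remainder is 0:
19739 ÷ 2461 → quotient 8, remainder 51
2461 ÷ 51 → quotient 48, remainder 13
51 ÷ 13 → quotient 3, remainder 12
13 ÷ 12 → quotient 1, remainder 1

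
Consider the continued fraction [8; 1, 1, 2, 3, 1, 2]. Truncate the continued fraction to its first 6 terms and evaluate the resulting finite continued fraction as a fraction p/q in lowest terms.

Use the convergent recurrence hₖ = aₖ·hₖ₋₁ + hₖ₋₂ (and likewise for the denominators kₖ):
a_0 = 8: 8/1
a_1 = 1: 9/1
a_2 = 1: 17/2
a_3 = 2: 43/5
a_4 = 3: 146/17
a_5 = 1: 189/22

189/22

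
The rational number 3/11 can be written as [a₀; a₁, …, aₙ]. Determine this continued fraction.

[0; 3, 1, 2]

3 ÷ 11 → quotient 0, remainder 3
11 ÷ 3 → quotient 3, remainder 2
3 ÷ 2 → quotient 1, remainder 1
2 ÷ 1 → quotient 2, remainder 0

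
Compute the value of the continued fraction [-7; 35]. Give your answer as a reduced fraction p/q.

a_0 = -7: -7/1
a_1 = 35: -244/35

-244/35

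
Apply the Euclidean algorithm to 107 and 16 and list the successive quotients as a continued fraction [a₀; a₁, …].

[6; 1, 2, 5]

107 = 6·16 + 11, so a_0 = 6
16 = 1·11 + 5, so a_1 = 1
11 = 2·5 + 1, so a_2 = 2
5 = 5·1 + 0, so a_3 = 5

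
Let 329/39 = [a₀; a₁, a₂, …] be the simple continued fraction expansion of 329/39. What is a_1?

329 ÷ 39 → quotient 8, remainder 17
39 ÷ 17 → quotient 2, remainder 5

2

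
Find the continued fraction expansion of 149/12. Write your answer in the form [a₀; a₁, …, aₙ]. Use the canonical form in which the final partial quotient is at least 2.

[12; 2, 2, 2]

149 ÷ 12 → quotient 12, remainder 5
12 ÷ 5 → quotient 2, remainder 2
5 ÷ 2 → quotient 2, remainder 1
2 ÷ 1 → quotient 2, remainder 0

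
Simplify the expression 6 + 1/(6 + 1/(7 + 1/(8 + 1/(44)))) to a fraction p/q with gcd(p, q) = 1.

95173/15443

Build up convergents one term at a time:
a_0 = 6: 6/1
a_1 = 6: 37/6
a_2 = 7: 265/43
a_3 = 8: 2157/350
a_4 = 44: 95173/15443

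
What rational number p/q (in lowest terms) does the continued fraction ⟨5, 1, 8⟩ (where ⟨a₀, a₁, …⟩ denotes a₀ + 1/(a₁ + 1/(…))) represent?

53/9

Collapse the nested fraction from the inside out:
Start with 8.
1 + 1/(8/1) = 1 + 1/8 = 9/8
5 + 1/(9/8) = 5 + 8/9 = 53/9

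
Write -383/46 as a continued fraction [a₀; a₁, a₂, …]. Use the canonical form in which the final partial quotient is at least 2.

-383 = -9·46 + 31, so a_0 = -9
46 = 1·31 + 15, so a_1 = 1
31 = 2·15 + 1, so a_2 = 2
15 = 15·1 + 0, so a_3 = 15

[-9; 1, 2, 15]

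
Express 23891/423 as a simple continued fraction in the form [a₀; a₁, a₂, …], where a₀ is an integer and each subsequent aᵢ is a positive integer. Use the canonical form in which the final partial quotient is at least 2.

[56; 2, 11, 1, 16]

23891 = 56·423 + 203, so a_0 = 56
423 = 2·203 + 17, so a_1 = 2
203 = 11·17 + 16, so a_2 = 11
17 = 1·16 + 1, so a_3 = 1
16 = 16·1 + 0, so a_4 = 16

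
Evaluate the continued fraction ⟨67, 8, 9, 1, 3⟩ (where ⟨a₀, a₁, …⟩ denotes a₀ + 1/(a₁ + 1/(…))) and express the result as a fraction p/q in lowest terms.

Use the convergent recurrence hₖ = aₖ·hₖ₋₁ + hₖ₋₂ (and likewise for the denominators kₖ):
a_0 = 67: 67/1
a_1 = 8: 537/8
a_2 = 9: 4900/73
a_3 = 1: 5437/81
a_4 = 3: 21211/316

21211/316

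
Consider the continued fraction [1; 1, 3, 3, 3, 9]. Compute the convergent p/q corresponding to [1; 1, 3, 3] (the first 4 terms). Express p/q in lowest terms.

23/13

Compute successive convergents:
a_0 = 1: 1/1
a_1 = 1: 2/1
a_2 = 3: 7/4
a_3 = 3: 23/13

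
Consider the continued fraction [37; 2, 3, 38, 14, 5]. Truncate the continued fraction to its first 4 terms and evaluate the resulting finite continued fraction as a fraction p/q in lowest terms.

10031/268

Build up convergents one term at a time:
a_0 = 37: 37/1
a_1 = 2: 75/2
a_2 = 3: 262/7
a_3 = 38: 10031/268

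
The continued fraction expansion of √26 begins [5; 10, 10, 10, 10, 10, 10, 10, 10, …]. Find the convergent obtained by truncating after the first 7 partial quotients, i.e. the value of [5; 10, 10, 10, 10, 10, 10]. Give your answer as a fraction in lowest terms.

5357035/1050601

a_0 = 5: 5/1
a_1 = 10: 51/10
a_2 = 10: 515/101
a_3 = 10: 5201/1020
a_4 = 10: 52525/10301
a_5 = 10: 530451/104030
a_6 = 10: 5357035/1050601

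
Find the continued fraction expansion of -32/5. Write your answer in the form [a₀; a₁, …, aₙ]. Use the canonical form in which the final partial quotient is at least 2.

[-7; 1, 1, 2]

-32 = -7·5 + 3, so a_0 = -7
5 = 1·3 + 2, so a_1 = 1
3 = 1·2 + 1, so a_2 = 1
2 = 2·1 + 0, so a_3 = 2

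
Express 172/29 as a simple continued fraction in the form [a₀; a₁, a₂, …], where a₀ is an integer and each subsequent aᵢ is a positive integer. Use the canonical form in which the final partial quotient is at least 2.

Repeatedly divide and take the remainder:
172 = 5·29 + 27, so a_0 = 5
29 = 1·27 + 2, so a_1 = 1
27 = 13·2 + 1, so a_2 = 13
2 = 2·1 + 0, so a_3 = 2

[5; 1, 13, 2]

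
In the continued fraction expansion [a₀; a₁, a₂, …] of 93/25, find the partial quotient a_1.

1

Run the Euclidean algorithm, recording each quotient:
⌊93/25⌋ = 3, remainder 18
⌊25/18⌋ = 1, remainder 7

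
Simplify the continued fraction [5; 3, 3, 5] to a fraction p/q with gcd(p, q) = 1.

Start with 5.
3 + 1/(5/1) = 3 + 1/5 = 16/5
3 + 1/(16/5) = 3 + 5/16 = 53/16
5 + 1/(53/16) = 5 + 16/53 = 281/53

281/53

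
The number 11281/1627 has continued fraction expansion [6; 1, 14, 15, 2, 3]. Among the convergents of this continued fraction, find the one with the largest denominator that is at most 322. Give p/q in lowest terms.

a_0 = 6: 6/1  (≤ bound)
a_1 = 1: 7/1  (≤ bound)
a_2 = 14: 104/15  (≤ bound)
a_3 = 15: 1567/226  (≤ bound)
a_4 = 2: 3238/467  (> 322, stop)

1567/226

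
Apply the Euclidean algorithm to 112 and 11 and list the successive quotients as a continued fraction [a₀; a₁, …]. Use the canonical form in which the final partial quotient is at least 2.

112 = 10·11 + 2, so a_0 = 10
11 = 5·2 + 1, so a_1 = 5
2 = 2·1 + 0, so a_2 = 2

[10; 5, 2]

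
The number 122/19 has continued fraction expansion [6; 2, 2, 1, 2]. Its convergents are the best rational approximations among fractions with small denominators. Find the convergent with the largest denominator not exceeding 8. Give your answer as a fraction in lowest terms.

a_0 = 6: 6/1  (≤ bound)
a_1 = 2: 13/2  (≤ bound)
a_2 = 2: 32/5  (≤ bound)
a_3 = 1: 45/7  (≤ bound)
a_4 = 2: 122/19  (> 8, stop)

45/7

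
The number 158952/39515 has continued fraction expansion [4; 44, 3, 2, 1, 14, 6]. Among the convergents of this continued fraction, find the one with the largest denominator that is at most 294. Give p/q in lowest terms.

535/133

a_0 = 4: 4/1  (≤ bound)
a_1 = 44: 177/44  (≤ bound)
a_2 = 3: 535/133  (≤ bound)
a_3 = 2: 1247/310  (> 294, stop)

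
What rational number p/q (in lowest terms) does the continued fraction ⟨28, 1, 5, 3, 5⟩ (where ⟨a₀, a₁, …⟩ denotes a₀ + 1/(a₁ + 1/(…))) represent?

Compute successive convergents:
a_0 = 28: 28/1
a_1 = 1: 29/1
a_2 = 5: 173/6
a_3 = 3: 548/19
a_4 = 5: 2913/101

2913/101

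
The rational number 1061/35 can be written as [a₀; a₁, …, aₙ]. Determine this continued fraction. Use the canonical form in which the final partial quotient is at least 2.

1061 = 30·35 + 11, so a_0 = 30
35 = 3·11 + 2, so a_1 = 3
11 = 5·2 + 1, so a_2 = 5
2 = 2·1 + 0, so a_3 = 2

[30; 3, 5, 2]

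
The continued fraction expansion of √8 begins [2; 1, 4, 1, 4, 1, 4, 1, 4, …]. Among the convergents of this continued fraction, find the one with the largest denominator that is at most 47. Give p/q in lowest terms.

99/35

List convergents until the denominator exceeds the bound:
a_0 = 2: 2/1  (≤ bound)
a_1 = 1: 3/1  (≤ bound)
a_2 = 4: 14/5  (≤ bound)
a_3 = 1: 17/6  (≤ bound)
a_4 = 4: 82/29  (≤ bound)
a_5 = 1: 99/35  (≤ bound)
a_6 = 4: 478/169  (> 47, stop)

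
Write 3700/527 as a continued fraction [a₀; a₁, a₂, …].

Apply division with remainder until the remainder is 0:
3700 = 7·527 + 11, so a_0 = 7
527 = 47·11 + 10, so a_1 = 47
11 = 1·10 + 1, so a_2 = 1
10 = 10·1 + 0, so a_3 = 10

[7; 47, 1, 10]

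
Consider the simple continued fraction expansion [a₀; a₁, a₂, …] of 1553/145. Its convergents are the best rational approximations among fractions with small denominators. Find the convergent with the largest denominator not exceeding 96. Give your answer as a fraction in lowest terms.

List convergents until the denominator exceeds the bound:
a_0 = 10: 10/1  (≤ bound)
a_1 = 1: 11/1  (≤ bound)
a_2 = 2: 32/3  (≤ bound)
a_3 = 2: 75/7  (≤ bound)
a_4 = 4: 332/31  (≤ bound)
a_5 = 1: 407/38  (≤ bound)
a_6 = 3: 1553/145  (> 96, stop)

407/38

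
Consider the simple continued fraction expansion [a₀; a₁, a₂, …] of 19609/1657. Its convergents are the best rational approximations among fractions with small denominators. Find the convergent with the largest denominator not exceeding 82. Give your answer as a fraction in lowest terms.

71/6

a_0 = 11: 11/1  (≤ bound)
a_1 = 1: 12/1  (≤ bound)
a_2 = 5: 71/6  (≤ bound)
a_3 = 39: 2781/235  (> 82, stop)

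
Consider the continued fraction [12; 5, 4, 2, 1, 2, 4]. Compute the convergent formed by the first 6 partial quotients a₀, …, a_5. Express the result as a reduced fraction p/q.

2231/183

Start with 2.
1 + 1/(2/1) = 1 + 1/2 = 3/2
2 + 1/(3/2) = 2 + 2/3 = 8/3
4 + 1/(8/3) = 4 + 3/8 = 35/8
5 + 1/(35/8) = 5 + 8/35 = 183/35
12 + 1/(183/35) = 12 + 35/183 = 2231/183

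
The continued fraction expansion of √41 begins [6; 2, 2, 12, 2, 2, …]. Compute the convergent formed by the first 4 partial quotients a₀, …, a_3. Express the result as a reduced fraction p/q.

397/62

Work from the innermost term outward:
Start with 12.
2 + 1/(12/1) = 2 + 1/12 = 25/12
2 + 1/(25/12) = 2 + 12/25 = 62/25
6 + 1/(62/25) = 6 + 25/62 = 397/62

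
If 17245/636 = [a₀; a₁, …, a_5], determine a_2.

Apply division with remainder until the remainder is 0:
17245 ÷ 636 → quotient 27, remainder 73
636 ÷ 73 → quotient 8, remainder 52
73 ÷ 52 → quotient 1, remainder 21

1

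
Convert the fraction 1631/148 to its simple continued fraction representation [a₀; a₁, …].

[11; 49, 3]

1631 = 11·148 + 3, so a_0 = 11
148 = 49·3 + 1, so a_1 = 49
3 = 3·1 + 0, so a_2 = 3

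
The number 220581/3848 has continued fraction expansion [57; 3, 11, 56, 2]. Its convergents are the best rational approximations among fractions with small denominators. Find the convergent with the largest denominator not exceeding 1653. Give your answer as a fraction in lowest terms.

1949/34

a_0 = 57: 57/1  (≤ bound)
a_1 = 3: 172/3  (≤ bound)
a_2 = 11: 1949/34  (≤ bound)
a_3 = 56: 109316/1907  (> 1653, stop)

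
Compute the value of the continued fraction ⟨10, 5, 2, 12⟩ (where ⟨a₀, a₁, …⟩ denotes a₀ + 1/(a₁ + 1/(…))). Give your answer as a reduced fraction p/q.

Use the convergent recurrence hₖ = aₖ·hₖ₋₁ + hₖ₋₂ (and likewise for the denominators kₖ):
a_0 = 10: 10/1
a_1 = 5: 51/5
a_2 = 2: 112/11
a_3 = 12: 1395/137

1395/137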